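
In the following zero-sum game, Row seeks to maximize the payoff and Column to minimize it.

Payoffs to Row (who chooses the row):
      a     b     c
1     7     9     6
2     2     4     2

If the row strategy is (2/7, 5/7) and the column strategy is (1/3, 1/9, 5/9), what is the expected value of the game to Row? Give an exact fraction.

Against (1/3, 1/9, 5/9), each row's expected payoff is 1: 20/3; 2: 20/9.
Taking the (2/7, 5/7)-weighted average: (2/7)·(20/3) + (5/7)·(20/9) = 220/63.

220/63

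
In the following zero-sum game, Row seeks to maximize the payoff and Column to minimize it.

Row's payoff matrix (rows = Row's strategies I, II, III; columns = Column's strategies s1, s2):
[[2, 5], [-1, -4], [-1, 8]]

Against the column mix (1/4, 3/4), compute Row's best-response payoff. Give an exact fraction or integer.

I: (2)·(1/4) + (5)·(3/4) = 17/4.
II: (-1)·(1/4) + (-4)·(3/4) = -13/4.
III: (-1)·(1/4) + (8)·(3/4) = 23/4.
The best pure response is III with expected payoff 23/4.

23/4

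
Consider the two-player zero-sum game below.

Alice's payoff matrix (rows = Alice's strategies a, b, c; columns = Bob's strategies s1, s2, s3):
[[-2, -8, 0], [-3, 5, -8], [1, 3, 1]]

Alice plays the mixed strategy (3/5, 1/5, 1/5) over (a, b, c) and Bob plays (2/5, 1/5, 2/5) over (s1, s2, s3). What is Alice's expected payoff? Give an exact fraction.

-46/25

Against (2/5, 1/5, 2/5), each row's expected payoff is a: -12/5; b: -17/5; c: 7/5.
Taking the (3/5, 1/5, 1/5)-weighted average: (3/5)·(-12/5) + (1/5)·(-17/5) + (1/5)·(7/5) = -46/25.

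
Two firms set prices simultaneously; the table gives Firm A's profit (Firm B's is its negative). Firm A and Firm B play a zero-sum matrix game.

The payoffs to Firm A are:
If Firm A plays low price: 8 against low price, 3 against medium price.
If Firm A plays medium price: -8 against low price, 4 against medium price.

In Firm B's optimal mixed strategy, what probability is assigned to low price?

Row minima are 3 and -8, so Firm A's maximin is 3; column maxima are 8 and 4, so Firm B's minimax is 4. These differ, so the equilibrium is in mixed strategies.
Let Firm B play low price with probability q. Firm A is indifferent when 8q + 3(1−q) = −8q + 4(1−q), giving q = 1/17.

1/17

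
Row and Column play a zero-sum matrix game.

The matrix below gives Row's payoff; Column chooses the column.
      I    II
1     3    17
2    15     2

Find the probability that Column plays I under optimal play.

Row minima are 3 and 2, so Row's maximin is 3; column maxima are 15 and 17, so Column's minimax is 15. These differ, so the equilibrium is in mixed strategies.
Let Column play I with probability q. Row is indifferent when 3q + 17(1−q) = 15q + 2(1−q), giving q = 5/9.

5/9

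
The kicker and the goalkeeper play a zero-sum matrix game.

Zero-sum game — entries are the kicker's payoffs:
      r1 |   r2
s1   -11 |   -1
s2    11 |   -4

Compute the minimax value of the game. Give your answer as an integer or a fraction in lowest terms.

-11/5

Row minima are -11 and -4, so the kicker's maximin is -4; column maxima are 11 and -1, so the goalkeeper's minimax is -1. These differ, so the equilibrium is in mixed strategies.
Let the kicker play s1 with probability p. The goalkeeper is indifferent when −11p + 11(1−p) = −p − 4(1−p), giving p = 3/5.
Let the goalkeeper play r1 with probability q. The kicker is indifferent when −11q − (1−q) = 11q − 4(1−q), giving q = 3/25.
The value is -11·(3/25) + (-1)·(22/25) = -11/5.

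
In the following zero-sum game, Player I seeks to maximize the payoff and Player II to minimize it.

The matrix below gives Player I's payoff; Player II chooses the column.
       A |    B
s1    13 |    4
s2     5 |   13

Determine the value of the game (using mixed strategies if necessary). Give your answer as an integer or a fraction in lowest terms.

Row minima are 4 and 5, so Player I's maximin is 5; column maxima are 13 and 13, so Player II's minimax is 13. These differ, so the equilibrium is in mixed strategies.
Let Player I play s1 with probability p. Player II is indifferent when 13p + 5(1−p) = 4p + 13(1−p), giving p = 8/17.
Let Player II play A with probability q. Player I is indifferent when 13q + 4(1−q) = 5q + 13(1−q), giving q = 9/17.
The value is 13·(9/17) + (4)·(8/17) = 149/17.

149/17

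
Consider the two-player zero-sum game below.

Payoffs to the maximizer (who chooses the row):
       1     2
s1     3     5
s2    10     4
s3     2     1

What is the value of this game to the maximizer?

Row s3 is strictly dominated by row s1, so the maximizer never plays it.
The remaining 2×2 game on (s1, s2) × (1, 2) has no saddle point. Let the maximizer play s1 with probability p; indifference gives 3p + 10(1−p) = 5p + 4(1−p), so p = 3/4.
Similarly the minimizer's optimal q on 1 is 1/8, and the value is 3·(1/8) + (5)·(7/8) = 19/4.

19/4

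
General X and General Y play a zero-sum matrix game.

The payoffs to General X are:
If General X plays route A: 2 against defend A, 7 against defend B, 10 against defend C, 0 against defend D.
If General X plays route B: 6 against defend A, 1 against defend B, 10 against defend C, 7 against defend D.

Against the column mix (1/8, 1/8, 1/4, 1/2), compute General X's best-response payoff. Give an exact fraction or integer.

route A: (2)·(1/8) + (7)·(1/8) + (10)·(1/4) + (0)·(1/2) = 29/8.
route B: (6)·(1/8) + (1)·(1/8) + (10)·(1/4) + (7)·(1/2) = 55/8.
The best pure response is route B with expected payoff 55/8.

55/8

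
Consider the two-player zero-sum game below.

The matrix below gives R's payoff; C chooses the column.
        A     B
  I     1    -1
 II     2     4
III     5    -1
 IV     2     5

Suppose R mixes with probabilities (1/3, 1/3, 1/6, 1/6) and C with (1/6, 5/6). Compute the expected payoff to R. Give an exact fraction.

Against (1/6, 5/6), each row's expected payoff is I: -2/3; II: 11/3; III: 0; IV: 9/2.
Taking the (1/3, 1/3, 1/6, 1/6)-weighted average: (1/3)·(-2/3) + (1/3)·(11/3) + (1/6)·(0) + (1/6)·(9/2) = 7/4.

7/4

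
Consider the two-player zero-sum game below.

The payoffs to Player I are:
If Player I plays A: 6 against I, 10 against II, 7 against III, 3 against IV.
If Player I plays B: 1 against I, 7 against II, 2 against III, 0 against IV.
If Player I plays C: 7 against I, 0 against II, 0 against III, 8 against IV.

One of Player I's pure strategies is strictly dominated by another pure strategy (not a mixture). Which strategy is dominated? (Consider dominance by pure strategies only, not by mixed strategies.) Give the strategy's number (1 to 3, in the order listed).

2

Compare B with A: 6 > 1, 10 > 7, 7 > 2, 3 > 0.
So A strictly dominates B for Player I; B is strictly dominated.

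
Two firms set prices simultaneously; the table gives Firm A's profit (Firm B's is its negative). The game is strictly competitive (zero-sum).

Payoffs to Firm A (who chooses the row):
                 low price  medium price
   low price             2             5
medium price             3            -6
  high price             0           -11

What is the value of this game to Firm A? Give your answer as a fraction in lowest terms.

Row high price is strictly dominated by row medium price, so Firm A never plays it.
The remaining 2×2 game on (low price, medium price) × (low price, medium price) has no saddle point. Let Firm A play low price with probability p; indifference gives 2p + 3(1−p) = 5p − 6(1−p), so p = 3/4.
Similarly Firm B's optimal q on low price is 11/12, and the value is 2·(11/12) + (5)·(1/12) = 9/4.

9/4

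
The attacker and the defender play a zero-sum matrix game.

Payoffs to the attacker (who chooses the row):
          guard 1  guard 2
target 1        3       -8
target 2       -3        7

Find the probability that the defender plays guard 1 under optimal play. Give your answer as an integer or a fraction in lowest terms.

5/7

Row minima are -8 and -3, so the attacker's maximin is -3; column maxima are 3 and 7, so the defender's minimax is 3. These differ, so the equilibrium is in mixed strategies.
Let the defender play guard 1 with probability q. The attacker is indifferent when 3q − 8(1−q) = −3q + 7(1−q), giving q = 5/7.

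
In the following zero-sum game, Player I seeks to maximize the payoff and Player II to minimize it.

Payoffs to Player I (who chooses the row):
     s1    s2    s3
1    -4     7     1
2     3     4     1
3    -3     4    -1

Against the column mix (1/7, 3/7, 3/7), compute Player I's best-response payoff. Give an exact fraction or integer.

20/7

1: (-4)·(1/7) + (7)·(3/7) + (1)·(3/7) = 20/7.
2: (3)·(1/7) + (4)·(3/7) + (1)·(3/7) = 18/7.
3: (-3)·(1/7) + (4)·(3/7) + (-1)·(3/7) = 6/7.
The best pure response is 1 with expected payoff 20/7.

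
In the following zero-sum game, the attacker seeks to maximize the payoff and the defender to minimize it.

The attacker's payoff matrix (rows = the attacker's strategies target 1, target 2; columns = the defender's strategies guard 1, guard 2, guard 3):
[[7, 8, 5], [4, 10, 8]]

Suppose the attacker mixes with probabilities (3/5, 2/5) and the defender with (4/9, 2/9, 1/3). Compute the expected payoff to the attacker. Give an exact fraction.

Against (4/9, 2/9, 1/3), each row's expected payoff is target 1: 59/9; target 2: 20/3.
Taking the (3/5, 2/5)-weighted average: (3/5)·(59/9) + (2/5)·(20/3) = 33/5.

33/5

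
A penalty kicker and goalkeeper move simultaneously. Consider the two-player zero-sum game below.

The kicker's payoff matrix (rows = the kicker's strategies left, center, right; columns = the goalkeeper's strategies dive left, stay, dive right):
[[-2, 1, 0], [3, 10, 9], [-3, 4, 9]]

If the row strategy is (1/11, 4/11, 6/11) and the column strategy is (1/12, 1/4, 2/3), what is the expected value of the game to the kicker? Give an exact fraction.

Against (1/12, 1/4, 2/3), each row's expected payoff is left: 1/12; center: 35/4; right: 27/4.
Taking the (1/11, 4/11, 6/11)-weighted average: (1/11)·(1/12) + (4/11)·(35/4) + (6/11)·(27/4) = 907/132.

907/132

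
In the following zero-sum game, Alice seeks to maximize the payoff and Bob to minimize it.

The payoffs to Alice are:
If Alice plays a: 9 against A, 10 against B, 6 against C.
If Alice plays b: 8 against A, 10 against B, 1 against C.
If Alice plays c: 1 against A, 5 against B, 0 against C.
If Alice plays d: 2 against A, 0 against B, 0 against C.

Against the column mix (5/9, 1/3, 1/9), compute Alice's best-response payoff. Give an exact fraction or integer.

9

a: (9)·(5/9) + (10)·(1/3) + (6)·(1/9) = 9.
b: (8)·(5/9) + (10)·(1/3) + (1)·(1/9) = 71/9.
c: (1)·(5/9) + (5)·(1/3) + (0)·(1/9) = 20/9.
d: (2)·(5/9) + (0)·(1/3) + (0)·(1/9) = 10/9.
The best pure response is a with expected payoff 9.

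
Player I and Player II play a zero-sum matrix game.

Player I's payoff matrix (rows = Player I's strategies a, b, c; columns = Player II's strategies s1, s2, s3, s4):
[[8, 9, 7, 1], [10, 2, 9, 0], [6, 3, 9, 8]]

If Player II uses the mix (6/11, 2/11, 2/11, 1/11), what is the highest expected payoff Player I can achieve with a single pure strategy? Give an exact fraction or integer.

a: (8)·(6/11) + (9)·(2/11) + (7)·(2/11) + (1)·(1/11) = 81/11.
b: (10)·(6/11) + (2)·(2/11) + (9)·(2/11) + (0)·(1/11) = 82/11.
c: (6)·(6/11) + (3)·(2/11) + (9)·(2/11) + (8)·(1/11) = 68/11.
The best pure response is b with expected payoff 82/11.

82/11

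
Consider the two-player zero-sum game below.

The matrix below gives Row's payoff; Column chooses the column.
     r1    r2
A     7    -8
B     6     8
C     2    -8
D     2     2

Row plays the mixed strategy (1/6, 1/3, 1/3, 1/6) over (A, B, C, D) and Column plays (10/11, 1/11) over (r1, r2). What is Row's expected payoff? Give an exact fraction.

122/33

Against (10/11, 1/11), each row's expected payoff is A: 62/11; B: 68/11; C: 12/11; D: 2.
Taking the (1/6, 1/3, 1/3, 1/6)-weighted average: (1/6)·(62/11) + (1/3)·(68/11) + (1/3)·(12/11) + (1/6)·(2) = 122/33.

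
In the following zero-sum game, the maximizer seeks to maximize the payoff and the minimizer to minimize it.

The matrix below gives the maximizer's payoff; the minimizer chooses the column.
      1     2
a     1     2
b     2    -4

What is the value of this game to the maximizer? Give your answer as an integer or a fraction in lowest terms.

Row minima are 1 and -4, so the maximizer's maximin is 1; column maxima are 2 and 2, so the minimizer's minimax is 2. These differ, so the equilibrium is in mixed strategies.
Let the maximizer play a with probability p. The minimizer is indifferent when p + 2(1−p) = 2p − 4(1−p), giving p = 6/7.
Let the minimizer play 1 with probability q. The maximizer is indifferent when q + 2(1−q) = 2q − 4(1−q), giving q = 6/7.
The value is 1·(6/7) + (2)·(1/7) = 8/7.

8/7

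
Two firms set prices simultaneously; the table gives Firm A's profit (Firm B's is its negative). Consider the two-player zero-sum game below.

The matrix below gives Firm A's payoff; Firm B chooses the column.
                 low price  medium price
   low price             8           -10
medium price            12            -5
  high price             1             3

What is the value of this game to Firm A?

41/19

Row low price is strictly dominated by row medium price, so Firm A never plays it.
The remaining 2×2 game on (medium price, high price) × (low price, medium price) has no saddle point. Let Firm A play medium price with probability p; indifference gives 12p + (1−p) = −5p + 3(1−p), so p = 2/19.
Similarly Firm B's optimal q on low price is 8/19, and the value is 12·(8/19) + (-5)·(11/19) = 41/19.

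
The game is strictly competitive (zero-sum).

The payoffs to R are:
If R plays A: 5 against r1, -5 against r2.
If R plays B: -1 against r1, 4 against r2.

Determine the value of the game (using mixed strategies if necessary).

Row minima are -5 and -1, so R's maximin is -1; column maxima are 5 and 4, so C's minimax is 4. These differ, so the equilibrium is in mixed strategies.
Let R play A with probability p. C is indifferent when 5p − (1−p) = −5p + 4(1−p), giving p = 1/3.
Let C play r1 with probability q. R is indifferent when 5q − 5(1−q) = −q + 4(1−q), giving q = 3/5.
The value is 5·(3/5) + (-5)·(2/5) = 1.

1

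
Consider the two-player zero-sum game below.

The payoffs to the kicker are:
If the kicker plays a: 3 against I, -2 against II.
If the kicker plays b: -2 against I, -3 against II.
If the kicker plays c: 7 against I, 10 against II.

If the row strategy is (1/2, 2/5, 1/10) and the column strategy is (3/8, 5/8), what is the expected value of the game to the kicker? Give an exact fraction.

-9/40

Against (3/8, 5/8), each row's expected payoff is a: -1/8; b: -21/8; c: 71/8.
Taking the (1/2, 2/5, 1/10)-weighted average: (1/2)·(-1/8) + (2/5)·(-21/8) + (1/10)·(71/8) = -9/40.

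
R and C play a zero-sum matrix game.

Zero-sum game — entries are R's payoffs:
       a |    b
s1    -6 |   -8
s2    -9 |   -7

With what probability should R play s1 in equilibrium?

1/2

Row minima are -8 and -9, so R's maximin is -8; column maxima are -6 and -7, so C's minimax is -7. These differ, so the equilibrium is in mixed strategies.
Let R play s1 with probability p. C is indifferent when −6p − 9(1−p) = −8p − 7(1−p), giving p = 1/2.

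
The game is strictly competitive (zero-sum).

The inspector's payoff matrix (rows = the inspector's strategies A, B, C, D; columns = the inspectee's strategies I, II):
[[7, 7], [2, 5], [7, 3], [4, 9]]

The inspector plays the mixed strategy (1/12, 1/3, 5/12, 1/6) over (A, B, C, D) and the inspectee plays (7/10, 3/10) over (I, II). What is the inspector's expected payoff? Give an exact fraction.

293/60

Against (7/10, 3/10), each row's expected payoff is A: 7; B: 29/10; C: 29/5; D: 11/2.
Taking the (1/12, 1/3, 5/12, 1/6)-weighted average: (1/12)·(7) + (1/3)·(29/10) + (5/12)·(29/5) + (1/6)·(11/2) = 293/60.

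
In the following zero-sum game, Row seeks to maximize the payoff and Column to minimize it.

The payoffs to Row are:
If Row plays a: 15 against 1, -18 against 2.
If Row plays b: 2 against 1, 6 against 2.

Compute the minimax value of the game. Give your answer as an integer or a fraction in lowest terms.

126/37

Row minima are -18 and 2, so Row's maximin is 2; column maxima are 15 and 6, so Column's minimax is 6. These differ, so the equilibrium is in mixed strategies.
Let Row play a with probability p. Column is indifferent when 15p + 2(1−p) = −18p + 6(1−p), giving p = 4/37.
Let Column play 1 with probability q. Row is indifferent when 15q − 18(1−q) = 2q + 6(1−q), giving q = 24/37.
The value is 15·(24/37) + (-18)·(13/37) = 126/37.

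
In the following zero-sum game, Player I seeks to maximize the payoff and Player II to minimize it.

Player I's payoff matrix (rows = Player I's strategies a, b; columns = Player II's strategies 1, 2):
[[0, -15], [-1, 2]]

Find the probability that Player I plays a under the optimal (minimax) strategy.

Row minima are -15 and -1, so Player I's maximin is -1; column maxima are 0 and 2, so Player II's minimax is 0. These differ, so the equilibrium is in mixed strategies.
Let Player I play a with probability p. Player II is indifferent when −(1−p) = −15p + 2(1−p), giving p = 1/6.

1/6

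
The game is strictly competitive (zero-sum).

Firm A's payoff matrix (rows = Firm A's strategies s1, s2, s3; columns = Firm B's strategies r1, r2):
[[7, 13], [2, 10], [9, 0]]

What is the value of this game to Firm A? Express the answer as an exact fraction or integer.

Row s2 is strictly dominated by row s1, so Firm A never plays it.
The remaining 2×2 game on (s1, s3) × (r1, r2) has no saddle point. Let Firm A play s1 with probability p; indifference gives 7p + 9(1−p) = 13p, so p = 3/5.
Similarly Firm B's optimal q on r1 is 13/15, and the value is 7·(13/15) + (13)·(2/15) = 39/5.

39/5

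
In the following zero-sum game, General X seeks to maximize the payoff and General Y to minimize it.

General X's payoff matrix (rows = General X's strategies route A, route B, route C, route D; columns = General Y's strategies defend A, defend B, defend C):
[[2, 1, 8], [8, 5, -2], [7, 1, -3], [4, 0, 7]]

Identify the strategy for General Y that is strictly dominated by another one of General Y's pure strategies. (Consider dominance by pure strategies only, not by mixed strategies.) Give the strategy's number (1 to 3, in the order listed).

General Y prefers columns that give General X less. Compare defend A with defend B: 1 < 2, 5 < 8, 1 < 7, 0 < 4.
So defend B strictly dominates defend A for General Y; defend A is strictly dominated.

1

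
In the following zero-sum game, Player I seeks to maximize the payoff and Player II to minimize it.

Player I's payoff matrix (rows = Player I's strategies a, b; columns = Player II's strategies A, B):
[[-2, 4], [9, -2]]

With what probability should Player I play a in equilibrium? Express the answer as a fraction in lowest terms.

Row minima are -2 and -2, so Player I's maximin is -2; column maxima are 9 and 4, so Player II's minimax is 4. These differ, so the equilibrium is in mixed strategies.
Let Player I play a with probability p. Player II is indifferent when −2p + 9(1−p) = 4p − 2(1−p), giving p = 11/17.

11/17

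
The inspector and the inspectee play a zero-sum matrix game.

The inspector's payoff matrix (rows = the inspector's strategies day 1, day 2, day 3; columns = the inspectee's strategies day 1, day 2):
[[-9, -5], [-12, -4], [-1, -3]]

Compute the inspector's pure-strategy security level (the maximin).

-3

The worst-case payoff for each row is day 1: -9, day 2: -12, day 3: -3.
The best of these is -3.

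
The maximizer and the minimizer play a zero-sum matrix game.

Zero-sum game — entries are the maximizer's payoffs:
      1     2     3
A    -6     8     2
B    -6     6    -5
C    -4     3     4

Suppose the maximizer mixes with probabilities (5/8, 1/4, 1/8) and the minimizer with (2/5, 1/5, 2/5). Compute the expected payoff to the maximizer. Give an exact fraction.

-29/40

Against (2/5, 1/5, 2/5), each row's expected payoff is A: 0; B: -16/5; C: 3/5.
Taking the (5/8, 1/4, 1/8)-weighted average: (5/8)·(0) + (1/4)·(-16/5) + (1/8)·(3/5) = -29/40.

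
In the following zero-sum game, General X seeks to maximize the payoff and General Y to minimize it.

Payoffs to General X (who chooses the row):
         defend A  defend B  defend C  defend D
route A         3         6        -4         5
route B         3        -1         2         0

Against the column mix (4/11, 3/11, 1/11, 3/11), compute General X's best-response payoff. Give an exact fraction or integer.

41/11

route A: (3)·(4/11) + (6)·(3/11) + (-4)·(1/11) + (5)·(3/11) = 41/11.
route B: (3)·(4/11) + (-1)·(3/11) + (2)·(1/11) + (0)·(3/11) = 1.
The best pure response is route A with expected payoff 41/11.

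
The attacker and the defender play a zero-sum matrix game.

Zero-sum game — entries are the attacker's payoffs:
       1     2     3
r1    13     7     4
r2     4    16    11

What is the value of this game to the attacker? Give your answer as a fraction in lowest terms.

127/16

Column 2 is strictly dominated by 3 for the defender (it gives the attacker more in every row).
The remaining 2×2 game on (r1, r2) × (1, 3) has no saddle point. Let the attacker play r1 with probability p; indifference gives 13p + 4(1−p) = 4p + 11(1−p), so p = 7/16.
Similarly the defender's optimal q on 1 is 7/16, and the value is 13·(7/16) + (4)·(9/16) = 127/16.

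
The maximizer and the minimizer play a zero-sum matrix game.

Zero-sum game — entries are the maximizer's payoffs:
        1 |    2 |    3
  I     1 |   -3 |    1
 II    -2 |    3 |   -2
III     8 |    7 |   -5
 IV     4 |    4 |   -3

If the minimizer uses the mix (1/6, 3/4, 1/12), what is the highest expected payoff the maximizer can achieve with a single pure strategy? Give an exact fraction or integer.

37/6

I: (1)·(1/6) + (-3)·(3/4) + (1)·(1/12) = -2.
II: (-2)·(1/6) + (3)·(3/4) + (-2)·(1/12) = 7/4.
III: (8)·(1/6) + (7)·(3/4) + (-5)·(1/12) = 37/6.
IV: (4)·(1/6) + (4)·(3/4) + (-3)·(1/12) = 41/12.
The best pure response is III with expected payoff 37/6.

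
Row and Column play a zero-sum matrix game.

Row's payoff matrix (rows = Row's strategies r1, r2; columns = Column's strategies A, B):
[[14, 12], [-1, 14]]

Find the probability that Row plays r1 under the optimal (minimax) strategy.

15/17

Row minima are 12 and -1, so Row's maximin is 12; column maxima are 14 and 14, so Column's minimax is 14. These differ, so the equilibrium is in mixed strategies.
Let Row play r1 with probability p. Column is indifferent when 14p − (1−p) = 12p + 14(1−p), giving p = 15/17.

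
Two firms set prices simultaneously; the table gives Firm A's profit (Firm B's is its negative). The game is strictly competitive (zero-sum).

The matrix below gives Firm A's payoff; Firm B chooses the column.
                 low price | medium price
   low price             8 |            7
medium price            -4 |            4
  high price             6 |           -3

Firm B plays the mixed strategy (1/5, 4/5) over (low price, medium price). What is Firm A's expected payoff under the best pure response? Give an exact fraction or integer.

36/5

low price: (8)·(1/5) + (7)·(4/5) = 36/5.
medium price: (-4)·(1/5) + (4)·(4/5) = 12/5.
high price: (6)·(1/5) + (-3)·(4/5) = -6/5.
The best pure response is low price with expected payoff 36/5.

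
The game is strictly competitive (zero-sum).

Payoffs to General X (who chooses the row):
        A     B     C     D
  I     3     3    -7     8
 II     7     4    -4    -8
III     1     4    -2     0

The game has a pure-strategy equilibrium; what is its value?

-2

Row minima: -7, -8, -2 → General X's maximin is -2.
Column maxima: 7, 4, -2, 8 → General Y's minimax is -2.
They coincide at (III, C), so the value is -2.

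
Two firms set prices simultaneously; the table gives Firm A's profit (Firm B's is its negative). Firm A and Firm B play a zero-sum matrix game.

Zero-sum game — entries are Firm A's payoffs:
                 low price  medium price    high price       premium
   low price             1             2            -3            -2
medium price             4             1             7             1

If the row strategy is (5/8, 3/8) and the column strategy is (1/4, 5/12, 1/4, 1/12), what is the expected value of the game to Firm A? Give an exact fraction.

127/96

Against (1/4, 5/12, 1/4, 1/12), each row's expected payoff is low price: 1/6; medium price: 13/4.
Taking the (5/8, 3/8)-weighted average: (5/8)·(1/6) + (3/8)·(13/4) = 127/96.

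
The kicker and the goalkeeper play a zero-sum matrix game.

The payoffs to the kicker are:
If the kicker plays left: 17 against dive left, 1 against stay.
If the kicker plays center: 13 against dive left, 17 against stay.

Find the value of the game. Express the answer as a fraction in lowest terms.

Row minima are 1 and 13, so the kicker's maximin is 13; column maxima are 17 and 17, so the goalkeeper's minimax is 17. These differ, so the equilibrium is in mixed strategies.
Let the kicker play left with probability p. The goalkeeper is indifferent when 17p + 13(1−p) = p + 17(1−p), giving p = 1/5.
Let the goalkeeper play dive left with probability q. The kicker is indifferent when 17q + (1−q) = 13q + 17(1−q), giving q = 4/5.
The value is 17·(4/5) + (1)·(1/5) = 69/5.

69/5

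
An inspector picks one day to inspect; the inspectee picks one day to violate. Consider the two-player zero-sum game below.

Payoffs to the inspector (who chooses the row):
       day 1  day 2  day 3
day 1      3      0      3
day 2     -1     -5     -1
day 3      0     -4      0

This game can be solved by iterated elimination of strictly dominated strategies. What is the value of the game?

0

Row day 3 is strictly dominated by row day 1 (3>0, 0>-4, 3>0); eliminate day 3.
Row day 2 is strictly dominated by row day 1 (3>-1, 0>-5, 3>-1); eliminate day 2.
Column day 1 is strictly dominated by day 2 for the inspectee (0<3); eliminate day 1.
Column day 3 is strictly dominated by day 2 for the inspectee (0<3); eliminate day 3.
Only (day 1, day 2) remains, with payoff 0.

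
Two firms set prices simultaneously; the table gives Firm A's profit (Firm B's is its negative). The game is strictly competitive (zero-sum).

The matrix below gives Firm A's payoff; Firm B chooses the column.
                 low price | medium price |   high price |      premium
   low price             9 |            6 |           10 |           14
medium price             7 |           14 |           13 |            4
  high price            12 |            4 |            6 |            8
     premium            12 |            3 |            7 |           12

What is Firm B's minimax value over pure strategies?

12

The worst case (largest entry) in each column is low price: 12, medium price: 14, high price: 13, premium: 14.
The best (smallest) of these is 12.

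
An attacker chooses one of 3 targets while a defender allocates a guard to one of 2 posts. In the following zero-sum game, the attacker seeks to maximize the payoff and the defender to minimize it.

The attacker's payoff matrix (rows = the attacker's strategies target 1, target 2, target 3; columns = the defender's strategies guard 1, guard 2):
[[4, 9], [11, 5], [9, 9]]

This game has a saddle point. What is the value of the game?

9

Row minima: 4, 5, 9 → the attacker's maximin is 9.
Column maxima: 11, 9 → the defender's minimax is 9.
They coincide at (target 3, guard 2), so the value is 9.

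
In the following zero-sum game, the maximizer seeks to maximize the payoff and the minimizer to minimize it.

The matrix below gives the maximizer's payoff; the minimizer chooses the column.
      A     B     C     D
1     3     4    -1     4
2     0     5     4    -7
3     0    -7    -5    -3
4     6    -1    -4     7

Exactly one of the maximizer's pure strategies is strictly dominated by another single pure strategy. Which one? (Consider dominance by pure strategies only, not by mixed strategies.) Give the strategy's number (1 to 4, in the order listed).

3

Compare 3 with 1: 3 > 0, 4 > -7, -1 > -5, 4 > -3.
So 1 strictly dominates 3 for the maximizer; 3 is strictly dominated.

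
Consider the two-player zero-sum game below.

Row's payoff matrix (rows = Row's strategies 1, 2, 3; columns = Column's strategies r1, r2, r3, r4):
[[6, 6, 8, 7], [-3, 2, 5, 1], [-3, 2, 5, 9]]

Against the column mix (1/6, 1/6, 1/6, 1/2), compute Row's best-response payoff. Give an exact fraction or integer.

1: (6)·(1/6) + (6)·(1/6) + (8)·(1/6) + (7)·(1/2) = 41/6.
2: (-3)·(1/6) + (2)·(1/6) + (5)·(1/6) + (1)·(1/2) = 7/6.
3: (-3)·(1/6) + (2)·(1/6) + (5)·(1/6) + (9)·(1/2) = 31/6.
The best pure response is 1 with expected payoff 41/6.

41/6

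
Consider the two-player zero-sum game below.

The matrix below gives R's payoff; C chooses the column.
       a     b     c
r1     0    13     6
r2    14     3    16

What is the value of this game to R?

91/12

Column c is strictly dominated by a for C (it gives R more in every row).
The remaining 2×2 game on (r1, r2) × (a, b) has no saddle point. Let R play r1 with probability p; indifference gives 14(1−p) = 13p + 3(1−p), so p = 11/24.
Similarly C's optimal q on a is 5/12, and the value is 0·(5/12) + (13)·(7/12) = 91/12.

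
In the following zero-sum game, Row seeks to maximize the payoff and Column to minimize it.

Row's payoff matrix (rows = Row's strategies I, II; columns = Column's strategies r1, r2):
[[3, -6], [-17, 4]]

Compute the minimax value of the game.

-3

Row minima are -6 and -17, so Row's maximin is -6; column maxima are 3 and 4, so Column's minimax is 3. These differ, so the equilibrium is in mixed strategies.
Let Row play I with probability p. Column is indifferent when 3p − 17(1−p) = −6p + 4(1−p), giving p = 7/10.
Let Column play r1 with probability q. Row is indifferent when 3q − 6(1−q) = −17q + 4(1−q), giving q = 1/3.
The value is 3·(1/3) + (-6)·(2/3) = -3.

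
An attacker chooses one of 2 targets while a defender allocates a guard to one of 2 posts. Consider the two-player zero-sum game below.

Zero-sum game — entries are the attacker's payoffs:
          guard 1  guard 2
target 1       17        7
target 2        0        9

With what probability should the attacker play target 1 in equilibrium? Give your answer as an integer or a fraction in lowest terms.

Row minima are 7 and 0, so the attacker's maximin is 7; column maxima are 17 and 9, so the defender's minimax is 9. These differ, so the equilibrium is in mixed strategies.
Let the attacker play target 1 with probability p. The defender is indifferent when 17p = 7p + 9(1−p), giving p = 9/19.

9/19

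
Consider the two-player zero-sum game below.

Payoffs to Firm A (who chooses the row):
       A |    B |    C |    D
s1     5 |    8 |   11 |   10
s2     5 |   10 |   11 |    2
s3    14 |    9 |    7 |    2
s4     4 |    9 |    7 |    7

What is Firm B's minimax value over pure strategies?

The worst case (largest entry) in each column is A: 14, B: 10, C: 11, D: 10.
The best (smallest) of these is 10.

10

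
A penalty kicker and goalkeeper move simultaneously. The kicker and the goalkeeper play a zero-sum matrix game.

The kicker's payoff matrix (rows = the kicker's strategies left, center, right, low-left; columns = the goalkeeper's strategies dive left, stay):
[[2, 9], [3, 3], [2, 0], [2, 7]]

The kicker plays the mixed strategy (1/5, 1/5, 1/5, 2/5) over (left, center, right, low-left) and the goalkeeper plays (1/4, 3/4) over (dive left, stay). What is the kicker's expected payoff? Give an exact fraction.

Against (1/4, 3/4), each row's expected payoff is left: 29/4; center: 3; right: 1/2; low-left: 23/4.
Taking the (1/5, 1/5, 1/5, 2/5)-weighted average: (1/5)·(29/4) + (1/5)·(3) + (1/5)·(1/2) + (2/5)·(23/4) = 89/20.

89/20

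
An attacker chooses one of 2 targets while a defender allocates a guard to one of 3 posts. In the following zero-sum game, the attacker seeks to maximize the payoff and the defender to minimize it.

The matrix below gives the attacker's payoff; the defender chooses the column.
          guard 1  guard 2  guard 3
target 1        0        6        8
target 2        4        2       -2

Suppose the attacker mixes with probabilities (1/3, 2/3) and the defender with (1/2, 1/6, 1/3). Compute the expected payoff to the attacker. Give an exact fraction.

7/3

Against (1/2, 1/6, 1/3), each row's expected payoff is target 1: 11/3; target 2: 5/3.
Taking the (1/3, 2/3)-weighted average: (1/3)·(11/3) + (2/3)·(5/3) = 7/3.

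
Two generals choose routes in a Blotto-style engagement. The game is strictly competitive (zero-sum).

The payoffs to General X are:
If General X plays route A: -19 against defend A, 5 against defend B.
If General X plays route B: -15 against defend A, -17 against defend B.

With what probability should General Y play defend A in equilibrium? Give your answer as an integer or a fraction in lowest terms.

Row minima are -19 and -17, so General X's maximin is -17; column maxima are -15 and 5, so General Y's minimax is -15. These differ, so the equilibrium is in mixed strategies.
Let General Y play defend A with probability q. General X is indifferent when −19q + 5(1−q) = −15q − 17(1−q), giving q = 11/13.

11/13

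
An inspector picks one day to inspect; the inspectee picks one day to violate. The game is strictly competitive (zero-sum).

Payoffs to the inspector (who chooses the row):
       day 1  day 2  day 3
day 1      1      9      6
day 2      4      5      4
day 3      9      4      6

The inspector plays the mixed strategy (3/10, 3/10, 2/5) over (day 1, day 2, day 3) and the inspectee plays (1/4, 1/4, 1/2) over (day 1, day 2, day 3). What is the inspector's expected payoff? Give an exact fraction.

Against (1/4, 1/4, 1/2), each row's expected payoff is day 1: 11/2; day 2: 17/4; day 3: 25/4.
Taking the (3/10, 3/10, 2/5)-weighted average: (3/10)·(11/2) + (3/10)·(17/4) + (2/5)·(25/4) = 217/40.

217/40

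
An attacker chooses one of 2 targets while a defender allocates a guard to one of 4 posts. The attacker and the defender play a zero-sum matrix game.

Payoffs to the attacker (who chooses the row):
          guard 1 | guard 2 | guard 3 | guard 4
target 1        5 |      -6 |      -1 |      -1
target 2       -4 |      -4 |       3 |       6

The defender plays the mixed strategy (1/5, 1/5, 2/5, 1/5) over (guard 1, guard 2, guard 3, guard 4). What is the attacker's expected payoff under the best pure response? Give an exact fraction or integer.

4/5

target 1: (5)·(1/5) + (-6)·(1/5) + (-1)·(2/5) + (-1)·(1/5) = -4/5.
target 2: (-4)·(1/5) + (-4)·(1/5) + (3)·(2/5) + (6)·(1/5) = 4/5.
The best pure response is target 2 with expected payoff 4/5.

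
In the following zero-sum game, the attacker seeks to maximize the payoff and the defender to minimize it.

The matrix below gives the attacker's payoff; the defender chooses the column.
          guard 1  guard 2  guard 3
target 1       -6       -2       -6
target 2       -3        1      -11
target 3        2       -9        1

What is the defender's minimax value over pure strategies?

The worst case (largest entry) in each column is guard 1: 2, guard 2: 1, guard 3: 1.
The best (smallest) of these is 1.

1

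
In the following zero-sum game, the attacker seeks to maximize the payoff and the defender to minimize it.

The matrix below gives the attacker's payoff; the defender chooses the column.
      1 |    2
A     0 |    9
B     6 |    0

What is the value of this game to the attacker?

18/5

Row minima are 0 and 0, so the attacker's maximin is 0; column maxima are 6 and 9, so the defender's minimax is 6. These differ, so the equilibrium is in mixed strategies.
Let the attacker play A with probability p. The defender is indifferent when 6(1−p) = 9p, giving p = 2/5.
Let the defender play 1 with probability q. The attacker is indifferent when 9(1−q) = 6q, giving q = 3/5.
The value is 0·(3/5) + (9)·(2/5) = 18/5.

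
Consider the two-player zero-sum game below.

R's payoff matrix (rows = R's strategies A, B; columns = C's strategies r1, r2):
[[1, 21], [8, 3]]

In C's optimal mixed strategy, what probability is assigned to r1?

18/25

Row minima are 1 and 3, so R's maximin is 3; column maxima are 8 and 21, so C's minimax is 8. These differ, so the equilibrium is in mixed strategies.
Let C play r1 with probability q. R is indifferent when q + 21(1−q) = 8q + 3(1−q), giving q = 18/25.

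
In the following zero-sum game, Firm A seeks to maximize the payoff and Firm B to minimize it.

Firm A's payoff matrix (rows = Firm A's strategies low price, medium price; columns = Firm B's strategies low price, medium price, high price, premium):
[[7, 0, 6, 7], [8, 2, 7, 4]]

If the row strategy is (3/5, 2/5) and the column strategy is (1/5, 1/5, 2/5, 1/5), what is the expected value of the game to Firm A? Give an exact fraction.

Against (1/5, 1/5, 2/5, 1/5), each row's expected payoff is low price: 26/5; medium price: 28/5.
Taking the (3/5, 2/5)-weighted average: (3/5)·(26/5) + (2/5)·(28/5) = 134/25.

134/25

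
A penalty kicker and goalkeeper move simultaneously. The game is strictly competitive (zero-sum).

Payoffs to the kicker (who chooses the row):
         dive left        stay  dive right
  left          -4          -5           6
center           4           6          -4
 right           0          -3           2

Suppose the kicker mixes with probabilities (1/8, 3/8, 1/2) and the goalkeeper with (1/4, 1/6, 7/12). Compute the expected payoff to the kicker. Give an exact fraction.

Against (1/4, 1/6, 7/12), each row's expected payoff is left: 5/3; center: -1/3; right: 2/3.
Taking the (1/8, 3/8, 1/2)-weighted average: (1/8)·(5/3) + (3/8)·(-1/3) + (1/2)·(2/3) = 5/12.

5/12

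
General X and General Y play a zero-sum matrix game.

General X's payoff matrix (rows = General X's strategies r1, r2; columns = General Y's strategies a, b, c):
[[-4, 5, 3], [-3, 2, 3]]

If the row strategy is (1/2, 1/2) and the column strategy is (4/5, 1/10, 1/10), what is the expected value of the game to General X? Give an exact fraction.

-43/20

Against (4/5, 1/10, 1/10), each row's expected payoff is r1: -12/5; r2: -19/10.
Taking the (1/2, 1/2)-weighted average: (1/2)·(-12/5) + (1/2)·(-19/10) = -43/20.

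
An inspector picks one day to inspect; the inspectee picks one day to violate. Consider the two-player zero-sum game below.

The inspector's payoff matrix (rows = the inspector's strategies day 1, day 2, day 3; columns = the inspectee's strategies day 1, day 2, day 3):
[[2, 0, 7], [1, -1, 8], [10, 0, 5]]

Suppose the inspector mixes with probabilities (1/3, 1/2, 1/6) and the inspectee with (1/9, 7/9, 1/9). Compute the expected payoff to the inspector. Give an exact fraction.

13/18

Against (1/9, 7/9, 1/9), each row's expected payoff is day 1: 1; day 2: 2/9; day 3: 5/3.
Taking the (1/3, 1/2, 1/6)-weighted average: (1/3)·(1) + (1/2)·(2/9) + (1/6)·(5/3) = 13/18.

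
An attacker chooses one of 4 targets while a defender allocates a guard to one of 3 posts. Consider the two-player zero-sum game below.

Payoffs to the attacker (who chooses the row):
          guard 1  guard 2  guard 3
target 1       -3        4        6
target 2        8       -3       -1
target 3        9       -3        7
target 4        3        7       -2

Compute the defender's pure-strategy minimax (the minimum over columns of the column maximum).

The worst case (largest entry) in each column is guard 1: 9, guard 2: 7, guard 3: 7.
The best (smallest) of these is 7.

7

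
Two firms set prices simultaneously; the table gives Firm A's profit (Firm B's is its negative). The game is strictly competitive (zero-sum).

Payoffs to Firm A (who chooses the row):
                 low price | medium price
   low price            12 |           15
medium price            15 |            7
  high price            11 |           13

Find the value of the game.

Row high price is strictly dominated by row low price, so Firm A never plays it.
The remaining 2×2 game on (low price, medium price) × (low price, medium price) has no saddle point. Let Firm A play low price with probability p; indifference gives 12p + 15(1−p) = 15p + 7(1−p), so p = 8/11.
Similarly Firm B's optimal q on low price is 8/11, and the value is 12·(8/11) + (15)·(3/11) = 141/11.

141/11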